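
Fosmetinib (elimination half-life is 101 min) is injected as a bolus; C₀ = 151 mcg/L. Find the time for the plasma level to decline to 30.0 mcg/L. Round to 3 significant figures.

235 minutes

k = ln 2 / 101 = 0.006863 min⁻¹
C(t) = C₀ e^(−kt)  ⇒  t = ln(C₀/C) / k
t = ln(151/30.0) / 0.006863 = 1.616 / 0.006863 ≈ 235 minutes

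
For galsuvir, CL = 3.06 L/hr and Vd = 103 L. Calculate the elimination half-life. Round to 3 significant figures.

23.3 hours

k = CL / V = 3.06 / 103 = 0.02971 hr⁻¹
t½ = ln 2 / k = ln 2 / 0.02971 ≈ 23.3 hours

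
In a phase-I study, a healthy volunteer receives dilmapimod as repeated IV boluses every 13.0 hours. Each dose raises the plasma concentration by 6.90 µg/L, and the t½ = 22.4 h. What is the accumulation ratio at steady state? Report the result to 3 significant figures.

3.02

k = ln 2 / 22.4 = 0.03094 h⁻¹
Fraction remaining after one interval: e^(−kτ) = e^(−0.03094 × 13.0) = 0.6688
R = 1 / (1 − 0.6688) = 1 / 0.3312 ≈ 3.02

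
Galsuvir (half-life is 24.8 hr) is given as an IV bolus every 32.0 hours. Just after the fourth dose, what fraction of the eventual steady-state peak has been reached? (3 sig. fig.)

0.972

k = ln 2 / 24.8 = 0.02795 hr⁻¹
f_n = 1 − e^(−nkτ) = 1 − e^(−4 × 0.02795 × 32.0) = 1 − e^(−3.578) = 1 − 0.02794 ≈ 0.972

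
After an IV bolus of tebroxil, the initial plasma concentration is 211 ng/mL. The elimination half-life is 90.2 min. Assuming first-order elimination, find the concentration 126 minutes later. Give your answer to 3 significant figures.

80.1 ng/mL

k = ln 2 / 90.2 = 0.007685 min⁻¹
C(t) = C₀ e^(−kt) = 211 × e^(−0.007685 × 126) = 211 × e^(−0.9683) = 211 × 0.3797 ≈ 80.1 ng/mL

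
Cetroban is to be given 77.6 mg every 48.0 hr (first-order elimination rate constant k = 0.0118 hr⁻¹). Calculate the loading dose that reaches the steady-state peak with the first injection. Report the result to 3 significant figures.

Accumulation ratio R = 1 / (1 − e^(−kτ)) = 1 / (1 − e^(−0.01180×48.0)) = 1 / (1 − 0.5676) = 2.312
Loading dose = maintenance dose × R = 77.6 × 2.312 ≈ 179 mg

179 mg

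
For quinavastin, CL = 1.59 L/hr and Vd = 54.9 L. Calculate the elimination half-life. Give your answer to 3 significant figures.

k = CL / V = 1.59 / 54.9 = 0.02896 hr⁻¹
t½ = ln 2 / k = ln 2 / 0.02896 ≈ 23.9 hours

23.9 hours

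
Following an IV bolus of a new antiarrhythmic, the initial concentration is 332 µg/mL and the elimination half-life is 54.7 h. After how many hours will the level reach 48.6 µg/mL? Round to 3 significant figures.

152 hours

k = ln 2 / 54.7 = 0.01267 h⁻¹
C(t) = C₀ e^(−kt)  ⇒  t = ln(C₀/C) / k
t = ln(332/48.6) / 0.01267 = 1.922 / 0.01267 ≈ 152 hours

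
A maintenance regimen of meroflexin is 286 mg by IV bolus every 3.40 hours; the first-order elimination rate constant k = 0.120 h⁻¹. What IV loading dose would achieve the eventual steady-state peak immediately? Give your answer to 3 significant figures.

854 mg

Accumulation ratio R = 1 / (1 − e^(−kτ)) = 1 / (1 − e^(−0.1200×3.40)) = 1 / (1 − 0.6650) = 2.985
Loading dose = maintenance dose × R = 286 × 2.985 ≈ 854 mg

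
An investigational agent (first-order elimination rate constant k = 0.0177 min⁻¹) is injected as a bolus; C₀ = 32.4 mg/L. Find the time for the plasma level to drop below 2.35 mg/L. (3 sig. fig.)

C(t) = C₀ e^(−kt)  ⇒  t = ln(C₀/C) / k
t = ln(32.4/2.35) / 0.01770 = 2.624 / 0.01770 ≈ 148 minutes

148 minutes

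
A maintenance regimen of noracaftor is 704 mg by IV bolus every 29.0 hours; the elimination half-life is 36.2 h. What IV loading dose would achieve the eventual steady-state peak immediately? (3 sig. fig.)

k = ln 2 / 36.2 = 0.01915 h⁻¹
Accumulation ratio R = 1 / (1 − e^(−kτ)) = 1 / (1 − e^(−0.01915×29.0)) = 1 / (1 − 0.5739) = 2.347
Loading dose = maintenance dose × R = 704 × 2.347 ≈ 1650 mg

1650 mg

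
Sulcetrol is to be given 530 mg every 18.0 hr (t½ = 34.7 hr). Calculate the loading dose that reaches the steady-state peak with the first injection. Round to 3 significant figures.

1750 mg

k = ln 2 / 34.7 = 0.01998 hr⁻¹
Accumulation ratio R = 1 / (1 − e^(−kτ)) = 1 / (1 − e^(−0.01998×18.0)) = 1 / (1 − 0.6980) = 3.311
Loading dose = maintenance dose × R = 530 × 3.311 ≈ 1750 mg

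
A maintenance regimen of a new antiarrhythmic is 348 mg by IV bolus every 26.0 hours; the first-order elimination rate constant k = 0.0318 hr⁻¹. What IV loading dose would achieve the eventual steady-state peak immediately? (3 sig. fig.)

619 mg

Accumulation ratio R = 1 / (1 − e^(−kτ)) = 1 / (1 − e^(−0.03180×26.0)) = 1 / (1 − 0.4374) = 1.778
Loading dose = maintenance dose × R = 348 × 1.778 ≈ 619 mg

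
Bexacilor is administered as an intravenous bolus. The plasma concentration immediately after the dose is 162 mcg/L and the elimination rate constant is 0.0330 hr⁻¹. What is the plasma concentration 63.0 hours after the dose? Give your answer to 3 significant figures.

20.3 mcg/L

C(t) = C₀ e^(−kt) = 162 × e^(−0.03300 × 63.0) = 162 × e^(−2.079) = 162 × 0.1251 ≈ 20.3 mcg/L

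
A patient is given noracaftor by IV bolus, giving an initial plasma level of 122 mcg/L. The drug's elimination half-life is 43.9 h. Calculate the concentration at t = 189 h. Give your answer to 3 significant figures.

k = ln 2 / 43.9 = 0.01579 h⁻¹
C(t) = C₀ e^(−kt) = 122 × e^(−0.01579 × 189) = 122 × e^(−2.984) = 122 × 0.05058 ≈ 6.17 mcg/L

6.17 mcg/L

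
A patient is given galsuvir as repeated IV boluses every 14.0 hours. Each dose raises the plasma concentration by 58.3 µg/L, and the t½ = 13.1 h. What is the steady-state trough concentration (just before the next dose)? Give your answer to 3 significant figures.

53.1 µg/L

k = ln 2 / 13.1 = 0.05291 h⁻¹
Fraction remaining after one interval: e^(−kτ) = e^(−0.05291 × 14.0) = 0.4767
R = 1 / (1 − 0.4767) = 1.911
Css,max = 58.3 × 1.911 = 111.4 µg/L
Css,min = Css,max × e^(−kτ) = 111.4 × 0.4767 ≈ 53.1 µg/L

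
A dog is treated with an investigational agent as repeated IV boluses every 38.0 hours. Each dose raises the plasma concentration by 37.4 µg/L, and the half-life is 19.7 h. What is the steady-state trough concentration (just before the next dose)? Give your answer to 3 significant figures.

k = ln 2 / 19.7 = 0.03519 h⁻¹
Fraction remaining after one interval: e^(−kτ) = e^(−0.03519 × 38.0) = 0.2626
R = 1 / (1 − 0.2626) = 1.356
Css,max = 37.4 × 1.356 = 50.72 µg/L
Css,min = Css,max × e^(−kτ) = 50.72 × 0.2626 ≈ 13.3 µg/L

13.3 µg/L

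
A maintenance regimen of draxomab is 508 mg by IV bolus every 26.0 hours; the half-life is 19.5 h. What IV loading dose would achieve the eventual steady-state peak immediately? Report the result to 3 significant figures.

842 mg

k = ln 2 / 19.5 = 0.03555 h⁻¹
Accumulation ratio R = 1 / (1 − e^(−kτ)) = 1 / (1 − e^(−0.03555×26.0)) = 1 / (1 − 0.3969) = 1.658
Loading dose = maintenance dose × R = 508 × 1.658 ≈ 842 mg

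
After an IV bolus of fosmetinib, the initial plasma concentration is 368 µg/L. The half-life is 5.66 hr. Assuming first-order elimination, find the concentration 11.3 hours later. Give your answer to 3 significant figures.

k = ln 2 / 5.66 = 0.1225 hr⁻¹
11.3 hr is 1.996 half-lives, so C = 368 × (1/2)^1.996 = 368 × 0.2506 ≈ 92.2 µg/L

92.2 µg/L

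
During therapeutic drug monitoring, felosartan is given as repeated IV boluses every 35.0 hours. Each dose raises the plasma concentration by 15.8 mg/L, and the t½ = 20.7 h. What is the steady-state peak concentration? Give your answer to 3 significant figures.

22.9 mg/L

k = ln 2 / 20.7 = 0.03349 h⁻¹
Fraction remaining after one interval: e^(−kτ) = e^(−0.03349 × 35.0) = 0.3098
R = 1 / (1 − 0.3098) = 1.449
Css,max = 15.8 × 1.449 ≈ 22.9 mg/L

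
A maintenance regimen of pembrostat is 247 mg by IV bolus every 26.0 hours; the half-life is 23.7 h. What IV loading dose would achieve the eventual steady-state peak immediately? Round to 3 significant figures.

464 mg

k = ln 2 / 23.7 = 0.02925 h⁻¹
Accumulation ratio R = 1 / (1 − e^(−kτ)) = 1 / (1 − e^(−0.02925×26.0)) = 1 / (1 − 0.4675) = 1.878
Loading dose = maintenance dose × R = 247 × 1.878 ≈ 464 mg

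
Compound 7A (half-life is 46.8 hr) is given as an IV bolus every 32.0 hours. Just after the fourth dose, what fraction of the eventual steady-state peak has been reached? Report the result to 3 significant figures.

k = ln 2 / 46.8 = 0.01481 hr⁻¹
f_n = 1 − e^(−nkτ) = 1 − e^(−4 × 0.01481 × 32.0) = 1 − e^(−1.896) = 1 − 0.1502 ≈ 0.850

0.850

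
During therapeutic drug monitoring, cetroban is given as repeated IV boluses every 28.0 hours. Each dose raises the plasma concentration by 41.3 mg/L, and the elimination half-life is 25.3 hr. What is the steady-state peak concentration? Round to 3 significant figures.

77.1 mg/L

k = ln 2 / 25.3 = 0.02740 hr⁻¹
Fraction remaining after one interval: e^(−kτ) = e^(−0.02740 × 28.0) = 0.4643
R = 1 / (1 − 0.4643) = 1.867
Css,max = 41.3 × 1.867 ≈ 77.1 mg/L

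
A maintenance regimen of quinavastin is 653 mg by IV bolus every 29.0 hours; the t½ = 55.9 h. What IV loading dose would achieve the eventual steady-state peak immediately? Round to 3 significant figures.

2160 mg

k = ln 2 / 55.9 = 0.01240 h⁻¹
Accumulation ratio R = 1 / (1 − e^(−kτ)) = 1 / (1 − e^(−0.01240×29.0)) = 1 / (1 − 0.6980) = 3.311
Loading dose = maintenance dose × R = 653 × 3.311 ≈ 2160 mg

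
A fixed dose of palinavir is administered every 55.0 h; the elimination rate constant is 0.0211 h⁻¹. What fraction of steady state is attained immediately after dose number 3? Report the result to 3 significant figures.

0.969

f_n = 1 − e^(−nkτ) = 1 − e^(−3 × 0.02110 × 55.0) = 1 − e^(−3.481) = 1 − 0.03076 ≈ 0.969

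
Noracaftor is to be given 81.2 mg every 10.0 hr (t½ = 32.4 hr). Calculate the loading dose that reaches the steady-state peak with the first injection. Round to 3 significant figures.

422 mg

k = ln 2 / 32.4 = 0.02139 hr⁻¹
Accumulation ratio R = 1 / (1 − e^(−kτ)) = 1 / (1 − e^(−0.02139×10.0)) = 1 / (1 − 0.8074) = 5.192
Loading dose = maintenance dose × R = 81.2 × 5.192 ≈ 422 mg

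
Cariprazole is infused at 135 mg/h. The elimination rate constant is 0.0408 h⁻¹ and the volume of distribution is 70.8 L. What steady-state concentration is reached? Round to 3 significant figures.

46.7 mg/L

CL = k · V = 0.0408 × 70.8 = 2.889 L/h
Css = rate / CL = 135 / 2.889 ≈ 46.7 mg/L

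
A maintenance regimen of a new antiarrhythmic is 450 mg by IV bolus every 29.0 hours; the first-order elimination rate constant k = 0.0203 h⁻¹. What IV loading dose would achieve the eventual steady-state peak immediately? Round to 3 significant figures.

1010 mg

Accumulation ratio R = 1 / (1 − e^(−kτ)) = 1 / (1 − e^(−0.02030×29.0)) = 1 / (1 − 0.5550) = 2.247
Loading dose = maintenance dose × R = 450 × 2.247 ≈ 1010 mg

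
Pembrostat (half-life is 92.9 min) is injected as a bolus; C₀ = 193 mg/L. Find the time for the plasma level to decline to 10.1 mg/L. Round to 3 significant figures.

395 minutes

k = ln 2 / 92.9 = 0.007461 min⁻¹
C(t) = C₀ e^(−kt)  ⇒  t = ln(C₀/C) / k
t = ln(193/10.1) / 0.007461 = 2.950 / 0.007461 ≈ 395 minutes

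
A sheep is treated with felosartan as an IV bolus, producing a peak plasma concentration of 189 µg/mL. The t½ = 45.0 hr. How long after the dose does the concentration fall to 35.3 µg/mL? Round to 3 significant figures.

109 hours

k = ln 2 / 45.0 = 0.01540 hr⁻¹
C(t) = C₀ e^(−kt)  ⇒  t = ln(C₀/C) / k
t = ln(189/35.3) / 0.01540 = 1.678 / 0.01540 ≈ 109 hours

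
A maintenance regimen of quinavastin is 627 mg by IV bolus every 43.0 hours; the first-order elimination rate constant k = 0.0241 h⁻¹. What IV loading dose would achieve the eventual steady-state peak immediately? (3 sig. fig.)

972 mg

Accumulation ratio R = 1 / (1 − e^(−kτ)) = 1 / (1 − e^(−0.02410×43.0)) = 1 / (1 − 0.3548) = 1.550
Loading dose = maintenance dose × R = 627 × 1.550 ≈ 972 mg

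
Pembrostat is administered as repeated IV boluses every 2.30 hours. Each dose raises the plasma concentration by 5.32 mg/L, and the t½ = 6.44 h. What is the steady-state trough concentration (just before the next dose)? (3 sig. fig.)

k = ln 2 / 6.44 = 0.1076 h⁻¹
Fraction remaining after one interval: e^(−kτ) = e^(−0.1076 × 2.30) = 0.7807
R = 1 / (1 − 0.7807) = 4.560
Css,max = 5.32 × 4.560 = 24.26 mg/L
Css,min = Css,max × e^(−kτ) = 24.26 × 0.7807 ≈ 18.9 mg/L

18.9 mg/L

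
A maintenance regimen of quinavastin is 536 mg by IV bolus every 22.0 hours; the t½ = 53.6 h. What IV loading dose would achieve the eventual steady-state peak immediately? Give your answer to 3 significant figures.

k = ln 2 / 53.6 = 0.01293 h⁻¹
Accumulation ratio R = 1 / (1 − e^(−kτ)) = 1 / (1 − e^(−0.01293×22.0)) = 1 / (1 − 0.7524) = 4.039
Loading dose = maintenance dose × R = 536 × 4.039 ≈ 2160 mg

2160 mg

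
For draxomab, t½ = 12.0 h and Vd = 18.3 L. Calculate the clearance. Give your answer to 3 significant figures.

k = ln 2 / t½ = ln 2 / 12.0 = 0.05776 h⁻¹
CL = k · V = 0.05776 × 18.3 ≈ 1.06 L/h

1.06 L/h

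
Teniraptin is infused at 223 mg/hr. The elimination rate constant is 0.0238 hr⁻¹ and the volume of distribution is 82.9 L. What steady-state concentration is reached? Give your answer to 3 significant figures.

113 µg/mL

CL = k · V = 0.0238 × 82.9 = 1.973 L/hr
Css = rate / CL = 223 / 1.973 ≈ 113 µg/mL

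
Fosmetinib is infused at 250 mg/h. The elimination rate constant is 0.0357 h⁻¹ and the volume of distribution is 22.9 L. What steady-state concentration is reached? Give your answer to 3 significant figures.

306 mg/L

CL = k · V = 0.0357 × 22.9 = 0.8175 L/h
Css = rate / CL = 250 / 0.8175 ≈ 306 mg/L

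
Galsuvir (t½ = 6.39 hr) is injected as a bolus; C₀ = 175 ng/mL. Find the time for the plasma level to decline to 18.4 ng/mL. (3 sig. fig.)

20.8 hours

k = ln 2 / 6.39 = 0.1085 hr⁻¹
C(t) = C₀ e^(−kt)  ⇒  t = ln(C₀/C) / k
t = ln(175/18.4) / 0.1085 = 2.252 / 0.1085 ≈ 20.8 hours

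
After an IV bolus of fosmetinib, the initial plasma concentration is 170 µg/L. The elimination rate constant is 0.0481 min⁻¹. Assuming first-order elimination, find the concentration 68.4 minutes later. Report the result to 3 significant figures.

C(t) = C₀ e^(−kt) = 170 × e^(−0.04810 × 68.4) = 170 × e^(−3.290) = 170 × 0.03725 ≈ 6.33 µg/L

6.33 µg/L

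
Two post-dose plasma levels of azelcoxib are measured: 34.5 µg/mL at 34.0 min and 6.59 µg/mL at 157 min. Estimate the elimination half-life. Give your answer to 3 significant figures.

51.5 minutes

k = ln(C₁/C₂) / (t₂ − t₁) = ln(34.5/6.59) / (157 − 34.0)
  = 1.655 / 123.0 = 0.01346 min⁻¹
t½ = ln 2 / k = ln 2 / 0.01346 ≈ 51.5 minutes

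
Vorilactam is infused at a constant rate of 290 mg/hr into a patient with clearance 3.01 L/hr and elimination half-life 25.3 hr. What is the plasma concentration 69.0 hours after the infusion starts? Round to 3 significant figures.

Css = rate / CL = 290 / 3.01 = 96.35 mg/L
k = ln 2 / 25.3 = 0.02740 hr⁻¹
C(t) = Css (1 − e^(−kt)) = 96.35 × (1 − e^(−1.890)) = 96.35 × 0.8490 ≈ 81.8 mg/L

81.8 mg/L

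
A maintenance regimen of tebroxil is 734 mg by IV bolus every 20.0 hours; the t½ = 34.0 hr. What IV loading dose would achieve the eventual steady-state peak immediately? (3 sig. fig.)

k = ln 2 / 34.0 = 0.02039 hr⁻¹
Accumulation ratio R = 1 / (1 − e^(−kτ)) = 1 / (1 − e^(−0.02039×20.0)) = 1 / (1 − 0.6652) = 2.986
Loading dose = maintenance dose × R = 734 × 2.986 ≈ 2190 mg

2190 mg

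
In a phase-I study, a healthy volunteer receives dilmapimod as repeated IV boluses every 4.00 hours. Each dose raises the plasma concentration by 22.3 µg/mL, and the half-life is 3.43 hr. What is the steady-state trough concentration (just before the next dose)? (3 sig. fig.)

17.9 µg/mL

k = ln 2 / 3.43 = 0.2021 hr⁻¹
Fraction remaining after one interval: e^(−kτ) = e^(−0.2021 × 4.00) = 0.4456
R = 1 / (1 − 0.4456) = 1.804
Css,max = 22.3 × 1.804 = 40.22 µg/mL
Css,min = Css,max × e^(−kτ) = 40.22 × 0.4456 ≈ 17.9 µg/mL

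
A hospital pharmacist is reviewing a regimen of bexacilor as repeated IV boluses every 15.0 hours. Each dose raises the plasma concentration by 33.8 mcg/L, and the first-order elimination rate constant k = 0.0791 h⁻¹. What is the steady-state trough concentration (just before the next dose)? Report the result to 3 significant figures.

Fraction remaining after one interval: e^(−kτ) = e^(−0.07910 × 15.0) = 0.3053
R = 1 / (1 − 0.3053) = 1.439
Css,max = 33.8 × 1.439 = 48.65 mcg/L
Css,min = Css,max × e^(−kτ) = 48.65 × 0.3053 ≈ 14.9 mcg/L

14.9 mcg/L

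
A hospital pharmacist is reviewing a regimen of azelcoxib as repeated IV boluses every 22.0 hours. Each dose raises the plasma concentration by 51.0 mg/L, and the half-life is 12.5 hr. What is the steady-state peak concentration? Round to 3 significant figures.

72.4 mg/L

k = ln 2 / 12.5 = 0.05545 hr⁻¹
Fraction remaining after one interval: e^(−kτ) = e^(−0.05545 × 22.0) = 0.2952
R = 1 / (1 − 0.2952) = 1.419
Css,max = 51.0 × 1.419 ≈ 72.4 mg/L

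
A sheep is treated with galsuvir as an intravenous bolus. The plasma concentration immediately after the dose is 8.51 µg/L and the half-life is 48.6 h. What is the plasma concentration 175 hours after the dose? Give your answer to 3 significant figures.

k = ln 2 / 48.6 = 0.01426 h⁻¹
175 h is 3.601 half-lives, so C = 8.51 × (1/2)^3.601 = 8.51 × 0.08242 ≈ 0.701 µg/L

0.701 µg/L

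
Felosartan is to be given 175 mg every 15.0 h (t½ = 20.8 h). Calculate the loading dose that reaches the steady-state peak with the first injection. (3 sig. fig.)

445 mg

k = ln 2 / 20.8 = 0.03332 h⁻¹
Accumulation ratio R = 1 / (1 − e^(−kτ)) = 1 / (1 − e^(−0.03332×15.0)) = 1 / (1 − 0.6066) = 2.542
Loading dose = maintenance dose × R = 175 × 2.542 ≈ 445 mg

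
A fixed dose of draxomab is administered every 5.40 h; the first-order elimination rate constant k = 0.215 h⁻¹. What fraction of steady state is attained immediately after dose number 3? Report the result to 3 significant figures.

0.969

f_n = 1 − e^(−nkτ) = 1 − e^(−3 × 0.2150 × 5.40) = 1 − e^(−3.483) = 1 − 0.03072 ≈ 0.969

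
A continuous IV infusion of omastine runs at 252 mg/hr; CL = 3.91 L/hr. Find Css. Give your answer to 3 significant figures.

64.5 µg/mL

Css = infusion rate / CL = 252 / 3.91 ≈ 64.5 µg/mL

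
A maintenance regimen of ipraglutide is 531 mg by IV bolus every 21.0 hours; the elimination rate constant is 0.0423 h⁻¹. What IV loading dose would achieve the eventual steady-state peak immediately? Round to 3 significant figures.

902 mg

Accumulation ratio R = 1 / (1 − e^(−kτ)) = 1 / (1 − e^(−0.04230×21.0)) = 1 / (1 − 0.4114) = 1.699
Loading dose = maintenance dose × R = 531 × 1.699 ≈ 902 mg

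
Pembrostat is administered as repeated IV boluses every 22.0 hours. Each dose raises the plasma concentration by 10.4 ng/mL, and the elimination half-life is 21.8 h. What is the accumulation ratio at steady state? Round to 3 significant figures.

k = ln 2 / 21.8 = 0.03180 h⁻¹
Fraction remaining after one interval: e^(−kτ) = e^(−0.03180 × 22.0) = 0.4968
R = 1 / (1 − 0.4968) = 1 / 0.5032 ≈ 1.99

1.99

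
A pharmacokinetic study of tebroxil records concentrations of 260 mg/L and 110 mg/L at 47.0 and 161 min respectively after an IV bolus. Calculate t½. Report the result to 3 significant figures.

k = ln(C₁/C₂) / (t₂ − t₁) = ln(260/110) / (161 − 47.0)
  = 0.8602 / 114.0 = 0.007546 min⁻¹
t½ = ln 2 / k = ln 2 / 0.007546 ≈ 91.9 minutes

91.9 minutes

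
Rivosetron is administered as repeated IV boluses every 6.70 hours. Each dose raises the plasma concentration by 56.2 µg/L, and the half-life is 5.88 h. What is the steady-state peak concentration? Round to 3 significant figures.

103 µg/L

k = ln 2 / 5.88 = 0.1179 h⁻¹
Fraction remaining after one interval: e^(−kτ) = e^(−0.1179 × 6.70) = 0.4539
R = 1 / (1 − 0.4539) = 1.831
Css,max = 56.2 × 1.831 ≈ 103 µg/L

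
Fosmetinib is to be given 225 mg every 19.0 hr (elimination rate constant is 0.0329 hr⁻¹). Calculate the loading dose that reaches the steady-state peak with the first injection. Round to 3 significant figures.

Accumulation ratio R = 1 / (1 − e^(−kτ)) = 1 / (1 − e^(−0.03290×19.0)) = 1 / (1 − 0.5352) = 2.151
Loading dose = maintenance dose × R = 225 × 2.151 ≈ 484 mg

484 mg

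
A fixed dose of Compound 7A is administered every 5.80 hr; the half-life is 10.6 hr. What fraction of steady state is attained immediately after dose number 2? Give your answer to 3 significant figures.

k = ln 2 / 10.6 = 0.06539 hr⁻¹
f_n = 1 − e^(−nkτ) = 1 − e^(−2 × 0.06539 × 5.80) = 1 − e^(−0.7585) = 1 − 0.4684 ≈ 0.532

0.532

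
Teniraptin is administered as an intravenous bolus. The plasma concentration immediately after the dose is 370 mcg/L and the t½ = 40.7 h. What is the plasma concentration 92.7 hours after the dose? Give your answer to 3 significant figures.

76.3 mcg/L

k = ln 2 / 40.7 = 0.01703 h⁻¹
C(t) = C₀ e^(−kt) = 370 × e^(−0.01703 × 92.7) = 370 × e^(−1.579) = 370 × 0.2062 ≈ 76.3 mcg/L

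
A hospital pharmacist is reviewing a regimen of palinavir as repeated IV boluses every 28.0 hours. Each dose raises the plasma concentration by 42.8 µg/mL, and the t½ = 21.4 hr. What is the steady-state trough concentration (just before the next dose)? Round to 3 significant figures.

k = ln 2 / 21.4 = 0.03239 hr⁻¹
Fraction remaining after one interval: e^(−kτ) = e^(−0.03239 × 28.0) = 0.4038
R = 1 / (1 − 0.4038) = 1.677
Css,max = 42.8 × 1.677 = 71.78 µg/mL
Css,min = Css,max × e^(−kτ) = 71.78 × 0.4038 ≈ 29.0 µg/mL

29.0 µg/mL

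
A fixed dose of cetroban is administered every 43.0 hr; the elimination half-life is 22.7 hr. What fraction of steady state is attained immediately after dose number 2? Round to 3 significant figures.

0.928

k = ln 2 / 22.7 = 0.03054 hr⁻¹
f_n = 1 − e^(−nkτ) = 1 − e^(−2 × 0.03054 × 43.0) = 1 − e^(−2.626) = 1 − 0.07237 ≈ 0.928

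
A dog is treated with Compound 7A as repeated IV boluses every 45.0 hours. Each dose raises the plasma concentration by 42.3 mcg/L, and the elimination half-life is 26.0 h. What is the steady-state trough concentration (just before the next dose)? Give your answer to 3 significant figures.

18.2 mcg/L

k = ln 2 / 26.0 = 0.02666 h⁻¹
Fraction remaining after one interval: e^(−kτ) = e^(−0.02666 × 45.0) = 0.3013
R = 1 / (1 − 0.3013) = 1.431
Css,max = 42.3 × 1.431 = 60.54 mcg/L
Css,min = Css,max × e^(−kτ) = 60.54 × 0.3013 ≈ 18.2 mcg/L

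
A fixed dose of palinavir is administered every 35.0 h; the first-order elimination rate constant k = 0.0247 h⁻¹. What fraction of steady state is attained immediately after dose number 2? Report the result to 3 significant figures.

f_n = 1 − e^(−nkτ) = 1 − e^(−2 × 0.02470 × 35.0) = 1 − e^(−1.729) = 1 − 0.1775 ≈ 0.823

0.823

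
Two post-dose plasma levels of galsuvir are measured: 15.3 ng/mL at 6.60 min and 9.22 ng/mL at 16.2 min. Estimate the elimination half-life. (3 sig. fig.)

k = ln(C₁/C₂) / (t₂ − t₁) = ln(15.3/9.22) / (16.2 − 6.60)
  = 0.5065 / 9.600 = 0.05276 min⁻¹
t½ = ln 2 / k = ln 2 / 0.05276 ≈ 13.1 minutes

13.1 minutes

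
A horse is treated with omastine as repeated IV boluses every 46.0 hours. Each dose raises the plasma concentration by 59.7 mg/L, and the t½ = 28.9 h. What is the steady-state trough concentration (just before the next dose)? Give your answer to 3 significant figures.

k = ln 2 / 28.9 = 0.02398 h⁻¹
Fraction remaining after one interval: e^(−kτ) = e^(−0.02398 × 46.0) = 0.3318
R = 1 / (1 − 0.3318) = 1.497
Css,max = 59.7 × 1.497 = 89.34 mg/L
Css,min = Css,max × e^(−kτ) = 89.34 × 0.3318 ≈ 29.6 mg/L

29.6 mg/L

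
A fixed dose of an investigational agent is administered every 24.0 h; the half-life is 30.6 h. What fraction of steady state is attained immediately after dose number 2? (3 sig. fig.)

k = ln 2 / 30.6 = 0.02265 h⁻¹
f_n = 1 − e^(−nkτ) = 1 − e^(−2 × 0.02265 × 24.0) = 1 − e^(−1.087) = 1 − 0.3371 ≈ 0.663

0.663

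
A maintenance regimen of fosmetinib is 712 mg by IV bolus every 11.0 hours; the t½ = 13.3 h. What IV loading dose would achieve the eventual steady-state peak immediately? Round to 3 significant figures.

1630 mg

k = ln 2 / 13.3 = 0.05212 h⁻¹
Accumulation ratio R = 1 / (1 − e^(−kτ)) = 1 / (1 − e^(−0.05212×11.0)) = 1 / (1 − 0.5637) = 2.292
Loading dose = maintenance dose × R = 712 × 2.292 ≈ 1630 mg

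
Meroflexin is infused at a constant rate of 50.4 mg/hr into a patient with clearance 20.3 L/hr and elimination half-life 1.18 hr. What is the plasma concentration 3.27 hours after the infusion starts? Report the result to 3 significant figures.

Css = rate / CL = 50.4 / 20.3 = 2.483 µg/mL
k = ln 2 / 1.18 = 0.5874 hr⁻¹
C(t) = Css (1 − e^(−kt)) = 2.483 × (1 − e^(−1.921)) = 2.483 × 0.8535 ≈ 2.12 µg/mL

2.12 µg/mL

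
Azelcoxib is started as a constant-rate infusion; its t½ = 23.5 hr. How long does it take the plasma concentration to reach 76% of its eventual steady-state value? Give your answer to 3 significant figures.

k = ln 2 / 23.5 = 0.02950 hr⁻¹
f = 1 − e^(−kt)  ⇒  t = −ln(1 − f) / k
t = −ln(1 − 0.76) / 0.02950 = 1.427 / 0.02950 ≈ 48.4 hours

48.4 hours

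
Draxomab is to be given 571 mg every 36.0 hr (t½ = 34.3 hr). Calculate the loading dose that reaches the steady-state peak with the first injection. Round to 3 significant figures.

k = ln 2 / 34.3 = 0.02021 hr⁻¹
Accumulation ratio R = 1 / (1 − e^(−kτ)) = 1 / (1 − e^(−0.02021×36.0)) = 1 / (1 − 0.4831) = 1.935
Loading dose = maintenance dose × R = 571 × 1.935 ≈ 1100 mg

1100 mg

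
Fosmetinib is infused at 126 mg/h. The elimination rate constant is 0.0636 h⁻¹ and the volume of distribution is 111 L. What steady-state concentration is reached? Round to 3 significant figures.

CL = k · V = 0.0636 × 111 = 7.060 L/h
Css = rate / CL = 126 / 7.060 ≈ 17.8 mg/L

17.8 mg/L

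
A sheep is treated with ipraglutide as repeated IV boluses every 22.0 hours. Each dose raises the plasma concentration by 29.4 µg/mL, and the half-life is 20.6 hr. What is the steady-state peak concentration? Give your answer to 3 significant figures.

k = ln 2 / 20.6 = 0.03365 hr⁻¹
Fraction remaining after one interval: e^(−kτ) = e^(−0.03365 × 22.0) = 0.4770
R = 1 / (1 − 0.4770) = 1.912
Css,max = 29.4 × 1.912 ≈ 56.2 µg/mL

56.2 µg/mL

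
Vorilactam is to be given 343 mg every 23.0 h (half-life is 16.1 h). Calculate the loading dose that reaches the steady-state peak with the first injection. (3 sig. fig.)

546 mg

k = ln 2 / 16.1 = 0.04305 h⁻¹
Accumulation ratio R = 1 / (1 − e^(−kτ)) = 1 / (1 − e^(−0.04305×23.0)) = 1 / (1 − 0.3715) = 1.591
Loading dose = maintenance dose × R = 343 × 1.591 ≈ 546 mg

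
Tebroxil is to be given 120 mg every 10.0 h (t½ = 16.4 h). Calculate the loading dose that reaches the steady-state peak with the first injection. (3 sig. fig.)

k = ln 2 / 16.4 = 0.04227 h⁻¹
Accumulation ratio R = 1 / (1 − e^(−kτ)) = 1 / (1 − e^(−0.04227×10.0)) = 1 / (1 − 0.6553) = 2.901
Loading dose = maintenance dose × R = 120 × 2.901 ≈ 348 mg

348 mg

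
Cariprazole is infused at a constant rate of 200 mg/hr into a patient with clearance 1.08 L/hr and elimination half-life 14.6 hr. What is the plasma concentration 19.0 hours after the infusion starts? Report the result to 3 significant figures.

110 mg/L

Css = rate / CL = 200 / 1.08 = 185.2 mg/L
k = ln 2 / 14.6 = 0.04748 hr⁻¹
C(t) = Css (1 − e^(−kt)) = 185.2 × (1 − e^(−0.9020)) = 185.2 × 0.5943 ≈ 110 mg/L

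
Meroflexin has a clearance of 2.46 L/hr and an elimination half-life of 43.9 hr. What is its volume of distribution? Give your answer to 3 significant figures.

156 L

k = ln 2 / t½ = ln 2 / 43.9 = 0.01579 hr⁻¹
V = CL / k = 2.46 / 0.01579 ≈ 156 L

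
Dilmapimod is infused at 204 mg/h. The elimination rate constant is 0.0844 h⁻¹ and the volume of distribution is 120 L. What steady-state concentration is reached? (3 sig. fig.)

CL = k · V = 0.0844 × 120 = 10.13 L/h
Css = rate / CL = 204 / 10.13 ≈ 20.1 mg/L

20.1 mg/L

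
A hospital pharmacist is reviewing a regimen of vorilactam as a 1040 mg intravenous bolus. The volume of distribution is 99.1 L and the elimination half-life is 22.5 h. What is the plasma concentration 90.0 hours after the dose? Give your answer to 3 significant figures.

0.656 mg/L

C₀ = dose / V = 1040 / 99.1 = 10.49 mg/L
k = ln 2 / 22.5 = 0.03081 h⁻¹
C(t) = C₀ e^(−kt) = 10.49 × e^(−0.03081 × 90.0) = 10.49 × e^(−2.773) = 10.49 × 0.06250 ≈ 0.656 mg/L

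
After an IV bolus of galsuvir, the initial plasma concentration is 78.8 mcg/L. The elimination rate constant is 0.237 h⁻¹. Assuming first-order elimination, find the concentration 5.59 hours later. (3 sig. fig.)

C(t) = C₀ e^(−kt) = 78.8 × e^(−0.2370 × 5.59) = 78.8 × e^(−1.325) = 78.8 × 0.2658 ≈ 20.9 mcg/L

20.9 mcg/L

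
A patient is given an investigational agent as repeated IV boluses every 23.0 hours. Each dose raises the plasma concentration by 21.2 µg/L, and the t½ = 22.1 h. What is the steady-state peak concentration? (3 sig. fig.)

k = ln 2 / 22.1 = 0.03136 h⁻¹
Fraction remaining after one interval: e^(−kτ) = e^(−0.03136 × 23.0) = 0.4861
R = 1 / (1 − 0.4861) = 1.946
Css,max = 21.2 × 1.946 ≈ 41.3 µg/L

41.3 µg/L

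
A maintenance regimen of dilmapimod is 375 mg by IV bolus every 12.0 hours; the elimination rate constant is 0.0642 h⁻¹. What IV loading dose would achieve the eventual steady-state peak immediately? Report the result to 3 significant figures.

698 mg

Accumulation ratio R = 1 / (1 − e^(−kτ)) = 1 / (1 − e^(−0.06420×12.0)) = 1 / (1 − 0.4628) = 1.862
Loading dose = maintenance dose × R = 375 × 1.862 ≈ 698 mg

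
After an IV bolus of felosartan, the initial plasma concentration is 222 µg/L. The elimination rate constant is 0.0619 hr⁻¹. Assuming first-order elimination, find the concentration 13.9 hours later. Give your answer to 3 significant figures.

C(t) = C₀ e^(−kt) = 222 × e^(−0.06190 × 13.9) = 222 × e^(−0.8604) = 222 × 0.4230 ≈ 93.9 µg/L

93.9 µg/L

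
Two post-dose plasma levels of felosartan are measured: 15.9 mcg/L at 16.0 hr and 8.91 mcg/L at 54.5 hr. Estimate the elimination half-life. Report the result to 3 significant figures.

k = ln(C₁/C₂) / (t₂ − t₁) = ln(15.9/8.91) / (54.5 − 16.0)
  = 0.5791 / 38.50 = 0.01504 hr⁻¹
t½ = ln 2 / k = ln 2 / 0.01504 ≈ 46.1 hours

46.1 hours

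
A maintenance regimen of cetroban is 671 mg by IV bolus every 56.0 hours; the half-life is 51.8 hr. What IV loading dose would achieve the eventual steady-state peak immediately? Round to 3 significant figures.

k = ln 2 / 51.8 = 0.01338 hr⁻¹
Accumulation ratio R = 1 / (1 − e^(−kτ)) = 1 / (1 − e^(−0.01338×56.0)) = 1 / (1 − 0.4727) = 1.896
Loading dose = maintenance dose × R = 671 × 1.896 ≈ 1270 mg

1270 mg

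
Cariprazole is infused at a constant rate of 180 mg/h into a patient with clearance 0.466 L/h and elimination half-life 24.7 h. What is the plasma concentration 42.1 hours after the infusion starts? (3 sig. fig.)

268 µg/mL

Css = rate / CL = 180 / 0.466 = 386.3 µg/mL
k = ln 2 / 24.7 = 0.02806 h⁻¹
C(t) = Css (1 − e^(−kt)) = 386.3 × (1 − e^(−1.181)) = 386.3 × 0.6932 ≈ 268 µg/mL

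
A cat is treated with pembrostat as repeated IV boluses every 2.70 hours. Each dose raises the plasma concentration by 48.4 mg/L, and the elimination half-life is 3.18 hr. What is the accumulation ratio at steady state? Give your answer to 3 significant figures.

2.25

k = ln 2 / 3.18 = 0.2180 hr⁻¹
Fraction remaining after one interval: e^(−kτ) = e^(−0.2180 × 2.70) = 0.5551
R = 1 / (1 − 0.5551) = 1 / 0.4449 ≈ 2.25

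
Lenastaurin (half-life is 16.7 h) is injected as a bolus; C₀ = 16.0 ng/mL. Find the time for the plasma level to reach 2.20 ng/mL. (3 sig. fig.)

k = ln 2 / 16.7 = 0.04151 h⁻¹
C(t) = C₀ e^(−kt)  ⇒  t = ln(C₀/C) / k
t = ln(16.0/2.20) / 0.04151 = 1.984 / 0.04151 ≈ 47.8 hours

47.8 hours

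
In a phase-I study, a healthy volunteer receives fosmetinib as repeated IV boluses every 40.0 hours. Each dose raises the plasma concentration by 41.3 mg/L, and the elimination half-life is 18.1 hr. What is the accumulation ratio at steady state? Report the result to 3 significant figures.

1.28

k = ln 2 / 18.1 = 0.03830 hr⁻¹
Fraction remaining after one interval: e^(−kτ) = e^(−0.03830 × 40.0) = 0.2161
R = 1 / (1 − 0.2161) = 1 / 0.7839 ≈ 1.28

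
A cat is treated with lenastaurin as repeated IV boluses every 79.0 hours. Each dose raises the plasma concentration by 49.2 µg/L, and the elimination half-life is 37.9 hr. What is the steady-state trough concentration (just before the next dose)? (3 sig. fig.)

k = ln 2 / 37.9 = 0.01829 hr⁻¹
Fraction remaining after one interval: e^(−kτ) = e^(−0.01829 × 79.0) = 0.2358
R = 1 / (1 − 0.2358) = 1.309
Css,max = 49.2 × 1.309 = 64.38 µg/L
Css,min = Css,max × e^(−kτ) = 64.38 × 0.2358 ≈ 15.2 µg/L

15.2 µg/L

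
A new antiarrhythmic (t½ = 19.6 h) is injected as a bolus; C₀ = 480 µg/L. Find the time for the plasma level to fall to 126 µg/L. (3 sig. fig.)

37.8 hours

k = ln 2 / 19.6 = 0.03536 h⁻¹
C(t) = C₀ e^(−kt)  ⇒  t = ln(C₀/C) / k
t = ln(480/126) / 0.03536 = 1.338 / 0.03536 ≈ 37.8 hours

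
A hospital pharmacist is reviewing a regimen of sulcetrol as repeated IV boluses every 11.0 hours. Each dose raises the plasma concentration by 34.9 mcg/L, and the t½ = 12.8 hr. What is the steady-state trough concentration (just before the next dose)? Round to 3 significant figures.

42.9 mcg/L

k = ln 2 / 12.8 = 0.05415 hr⁻¹
Fraction remaining after one interval: e^(−kτ) = e^(−0.05415 × 11.0) = 0.5512
R = 1 / (1 − 0.5512) = 2.228
Css,max = 34.9 × 2.228 = 77.76 mcg/L
Css,min = Css,max × e^(−kτ) = 77.76 × 0.5512 ≈ 42.9 mcg/L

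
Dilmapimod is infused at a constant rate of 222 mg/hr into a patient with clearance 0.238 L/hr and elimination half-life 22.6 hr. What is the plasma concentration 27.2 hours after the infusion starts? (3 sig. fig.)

528 µg/mL

Css = rate / CL = 222 / 0.238 = 932.8 µg/mL
k = ln 2 / 22.6 = 0.03067 hr⁻¹
C(t) = Css (1 − e^(−kt)) = 932.8 × (1 − e^(−0.8342)) = 932.8 × 0.5658 ≈ 528 µg/mL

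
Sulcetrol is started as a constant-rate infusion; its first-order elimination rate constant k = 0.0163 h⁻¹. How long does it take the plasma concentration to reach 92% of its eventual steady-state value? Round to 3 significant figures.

155 hours

f = 1 − e^(−kt)  ⇒  t = −ln(1 − f) / k
t = −ln(1 − 0.92) / 0.01630 = 2.526 / 0.01630 ≈ 155 hours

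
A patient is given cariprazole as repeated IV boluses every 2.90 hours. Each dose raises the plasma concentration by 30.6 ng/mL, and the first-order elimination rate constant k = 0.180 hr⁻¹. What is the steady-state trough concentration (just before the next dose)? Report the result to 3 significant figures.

44.6 ng/mL

Fraction remaining after one interval: e^(−kτ) = e^(−0.1800 × 2.90) = 0.5933
R = 1 / (1 − 0.5933) = 2.459
Css,max = 30.6 × 2.459 = 75.25 ng/mL
Css,min = Css,max × e^(−kτ) = 75.25 × 0.5933 ≈ 44.6 ng/mL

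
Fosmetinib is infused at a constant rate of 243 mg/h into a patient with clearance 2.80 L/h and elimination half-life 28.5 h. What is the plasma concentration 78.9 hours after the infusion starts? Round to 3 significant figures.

74.0 mg/L

Css = rate / CL = 243 / 2.80 = 86.79 mg/L
k = ln 2 / 28.5 = 0.02432 h⁻¹
C(t) = Css (1 − e^(−kt)) = 86.79 × (1 − e^(−1.919)) = 86.79 × 0.8532 ≈ 74.0 mg/L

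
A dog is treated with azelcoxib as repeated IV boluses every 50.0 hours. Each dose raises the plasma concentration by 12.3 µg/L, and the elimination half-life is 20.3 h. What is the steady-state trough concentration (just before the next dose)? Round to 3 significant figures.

k = ln 2 / 20.3 = 0.03415 h⁻¹
Fraction remaining after one interval: e^(−kτ) = e^(−0.03415 × 50.0) = 0.1814
R = 1 / (1 − 0.1814) = 1.222
Css,max = 12.3 × 1.222 = 15.02 µg/L
Css,min = Css,max × e^(−kτ) = 15.02 × 0.1814 ≈ 2.72 µg/L

2.72 µg/L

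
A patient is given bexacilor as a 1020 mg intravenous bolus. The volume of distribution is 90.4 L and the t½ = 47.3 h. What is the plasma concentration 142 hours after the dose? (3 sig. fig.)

1.41 µg/mL

C₀ = dose / V = 1020 / 90.4 = 11.28 µg/mL
k = ln 2 / 47.3 = 0.01465 h⁻¹
C(t) = C₀ e^(−kt) = 11.28 × e^(−0.01465 × 142) = 11.28 × e^(−2.081) = 11.28 × 0.1248 ≈ 1.41 µg/mL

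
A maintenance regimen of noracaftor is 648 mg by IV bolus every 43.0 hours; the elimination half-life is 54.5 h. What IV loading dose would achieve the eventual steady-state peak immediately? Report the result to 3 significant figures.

1540 mg

k = ln 2 / 54.5 = 0.01272 h⁻¹
Accumulation ratio R = 1 / (1 − e^(−kτ)) = 1 / (1 − e^(−0.01272×43.0)) = 1 / (1 − 0.5787) = 2.374
Loading dose = maintenance dose × R = 648 × 2.374 ≈ 1540 mg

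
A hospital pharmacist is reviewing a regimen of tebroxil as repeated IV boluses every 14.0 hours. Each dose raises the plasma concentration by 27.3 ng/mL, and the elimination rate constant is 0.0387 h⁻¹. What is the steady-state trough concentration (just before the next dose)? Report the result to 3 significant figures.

38.0 ng/mL

Fraction remaining after one interval: e^(−kτ) = e^(−0.03870 × 14.0) = 0.5817
R = 1 / (1 − 0.5817) = 2.391
Css,max = 27.3 × 2.391 = 65.26 ng/mL
Css,min = Css,max × e^(−kτ) = 65.26 × 0.5817 ≈ 38.0 ng/mL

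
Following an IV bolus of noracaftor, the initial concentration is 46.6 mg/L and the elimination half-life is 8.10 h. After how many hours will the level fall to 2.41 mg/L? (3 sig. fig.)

34.6 hours

k = ln 2 / 8.10 = 0.08557 h⁻¹
C(t) = C₀ e^(−kt)  ⇒  t = ln(C₀/C) / k
t = ln(46.6/2.41) / 0.08557 = 2.962 / 0.08557 ≈ 34.6 hours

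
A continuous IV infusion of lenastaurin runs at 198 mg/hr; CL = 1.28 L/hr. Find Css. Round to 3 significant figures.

155 mg/L

Css = infusion rate / CL = 198 / 1.28 ≈ 155 mg/L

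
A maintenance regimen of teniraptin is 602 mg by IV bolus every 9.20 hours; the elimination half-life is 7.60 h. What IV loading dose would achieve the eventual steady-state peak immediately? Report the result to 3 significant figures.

1060 mg

k = ln 2 / 7.60 = 0.09120 h⁻¹
Accumulation ratio R = 1 / (1 − e^(−kτ)) = 1 / (1 − e^(−0.09120×9.20)) = 1 / (1 − 0.4321) = 1.761
Loading dose = maintenance dose × R = 602 × 1.761 ≈ 1060 mg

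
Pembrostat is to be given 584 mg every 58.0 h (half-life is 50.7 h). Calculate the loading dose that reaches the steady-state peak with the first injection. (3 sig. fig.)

1070 mg

k = ln 2 / 50.7 = 0.01367 h⁻¹
Accumulation ratio R = 1 / (1 − e^(−kτ)) = 1 / (1 − e^(−0.01367×58.0)) = 1 / (1 − 0.4525) = 1.827
Loading dose = maintenance dose × R = 584 × 1.827 ≈ 1070 mg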